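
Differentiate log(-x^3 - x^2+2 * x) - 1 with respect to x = (3*x^2 + 2*x - 2)/(x^3 + x^2 - 2*x)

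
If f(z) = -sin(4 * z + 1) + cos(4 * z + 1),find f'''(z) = 64*sin(4*z + 1) + 64*cos(4*z + 1)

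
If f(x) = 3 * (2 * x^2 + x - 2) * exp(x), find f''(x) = 6*x^2*exp(x) + 27*x*exp(x) + 12*exp(x)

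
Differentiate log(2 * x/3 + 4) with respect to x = 1/(x + 6)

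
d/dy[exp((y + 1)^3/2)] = 3*y^2*exp(y^3/2 + 3*y^2/2 + 3*y/2 + 1/2)/2 + 3*y*exp(y^3/2 + 3*y^2/2 + 3*y/2 + 1/2) + 3*exp(y^3/2 + 3*y^2/2 + 3*y/2 + 1/2)/2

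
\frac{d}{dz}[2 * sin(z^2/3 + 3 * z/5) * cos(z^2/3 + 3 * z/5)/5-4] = 2*(10*z + 9)*cos(2*z*(5*z + 9)/15)/75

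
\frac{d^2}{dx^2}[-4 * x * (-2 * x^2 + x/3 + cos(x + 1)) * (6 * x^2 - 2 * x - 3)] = 24*x^3*cos(x + 1) + 960*x^3 + 144*x^2*sin(x + 1) - 8*x^2*cos(x + 1) - 288*x^2 - 32*x*sin(x + 1) - 156*x*cos(x + 1) - 128*x - 24*sin(x + 1) + 16*cos(x + 1) + 8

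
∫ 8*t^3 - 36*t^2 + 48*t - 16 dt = 2*t^4 - 12*t^3 + 24*t^2 - 16*t + C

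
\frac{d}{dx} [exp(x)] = exp(x)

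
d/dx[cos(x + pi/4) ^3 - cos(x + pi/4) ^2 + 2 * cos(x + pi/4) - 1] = -11*sin(x + pi/4)/4 + cos(2*x) - 3*cos(3*x + pi/4)/4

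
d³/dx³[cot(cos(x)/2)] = (3*(-1 + sin(cos(x)/2)^(-2))^2*sin(x)^2/4 - 3*sin(x)^2/4 + sin(x)^2/sin(cos(x)/2)^2 - 1/(2*sin(cos(x)/2)^2) + 3*cos(x)*cos(cos(x)/2)/(2*sin(cos(x)/2)^3))*sin(x)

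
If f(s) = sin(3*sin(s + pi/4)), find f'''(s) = 27*sin(s + pi/4)*sin(3*sin(s + pi/4))*cos(s + pi/4) - 27*cos(s + pi/4)^3*cos(3*sin(s + pi/4)) - 3*cos(s + pi/4)*cos(3*sin(s + pi/4))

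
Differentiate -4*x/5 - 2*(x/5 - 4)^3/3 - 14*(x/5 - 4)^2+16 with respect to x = -2*x^2/125 - 12*x/25 + 76/5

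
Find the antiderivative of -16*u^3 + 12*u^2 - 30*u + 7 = -4*u^4 + 4*u^3 - 15*u^2 + 7*u + C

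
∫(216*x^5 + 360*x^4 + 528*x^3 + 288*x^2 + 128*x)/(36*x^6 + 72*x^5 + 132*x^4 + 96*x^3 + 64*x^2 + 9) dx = log((2*x^3 + 2*x^2 + 8*x/3)^2 + 1) + C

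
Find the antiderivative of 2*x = x^2 + C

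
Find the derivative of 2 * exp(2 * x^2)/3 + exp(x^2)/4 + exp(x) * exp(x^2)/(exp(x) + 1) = (16*x*exp(2*x^2) + 3*x*exp(x^2) + 18*x*exp(x^2 + x) + 15*x*exp(x^2 + 2*x) + 32*x*exp(2*x^2 + x) + 16*x*exp(2*x^2 + 2*x) + 6*exp(x^2 + x))/(6*exp(2*x) + 12*exp(x) + 6)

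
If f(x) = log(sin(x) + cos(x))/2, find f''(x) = -1/(sin(2*x) + 1)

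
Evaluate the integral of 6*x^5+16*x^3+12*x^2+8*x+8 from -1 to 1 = 24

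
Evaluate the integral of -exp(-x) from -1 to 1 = -E + exp(-1)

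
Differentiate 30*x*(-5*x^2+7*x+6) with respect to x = -450*x^2 + 420*x + 180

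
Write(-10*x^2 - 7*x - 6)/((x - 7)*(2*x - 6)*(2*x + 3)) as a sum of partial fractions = -4/(17*(2*x + 3)) + 13/(8*(x - 3)) - 545/(136*(x - 7))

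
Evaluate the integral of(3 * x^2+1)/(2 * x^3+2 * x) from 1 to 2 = -log(2)/2 + log(10)/2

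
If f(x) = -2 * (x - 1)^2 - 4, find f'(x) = 4 - 4*x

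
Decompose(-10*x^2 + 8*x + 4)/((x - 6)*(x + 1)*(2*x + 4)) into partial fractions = -13/(4*(x + 2)) + 1/(x + 1) - 11/(4*(x - 6))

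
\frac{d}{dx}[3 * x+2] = 3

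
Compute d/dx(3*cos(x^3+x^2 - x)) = 3*(-3*x^2 - 2*x + 1)*sin(x*(x^2 + x - 1))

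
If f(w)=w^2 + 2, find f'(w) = 2*w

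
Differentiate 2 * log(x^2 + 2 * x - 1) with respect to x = (4*x + 4)/(x^2 + 2*x - 1)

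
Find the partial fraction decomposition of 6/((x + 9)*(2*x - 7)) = 12/(25*(2*x - 7)) - 6/(25*(x + 9))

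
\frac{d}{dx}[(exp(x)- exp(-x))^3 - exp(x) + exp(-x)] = (3*exp(6*x) - 4*exp(4*x) - 4*exp(2*x) + 3)*exp(-3*x)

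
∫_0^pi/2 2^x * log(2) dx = -1 + 2^(pi/2)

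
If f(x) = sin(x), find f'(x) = cos(x)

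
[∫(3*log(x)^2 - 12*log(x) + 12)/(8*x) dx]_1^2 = (-1 + log(2)/2)^3 + 1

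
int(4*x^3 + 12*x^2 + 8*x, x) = x^4 + 4*x^3 + 4*x^2 + C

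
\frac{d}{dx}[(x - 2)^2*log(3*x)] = (2*x^2*log(x) + x^2 + 2*x^2*log(3) - 4*x*log(x) - 4*x*log(3) - 4*x + 4)/x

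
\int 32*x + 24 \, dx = 16*x^2 + 24*x + C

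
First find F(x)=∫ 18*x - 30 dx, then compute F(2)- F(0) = -24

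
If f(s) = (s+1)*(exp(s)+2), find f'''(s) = s*exp(s) + 4*exp(s)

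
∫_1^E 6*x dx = -3 + 3*exp(2)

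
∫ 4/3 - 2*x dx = -x^2 + 4*x/3 + C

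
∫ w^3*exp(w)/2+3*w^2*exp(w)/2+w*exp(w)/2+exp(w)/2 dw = w*(w^2 + 1)*exp(w)/2 + C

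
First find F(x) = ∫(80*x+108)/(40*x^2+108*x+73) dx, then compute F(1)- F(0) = -log(730) + log(2210)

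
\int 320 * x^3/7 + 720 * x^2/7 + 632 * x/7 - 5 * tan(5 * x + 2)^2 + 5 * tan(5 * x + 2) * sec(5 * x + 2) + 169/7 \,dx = 80*x^4/7 + 240*x^3/7 + 316*x^2/7 + 204*x/7 - tan(5*x + 2) + sec(5*x + 2) + C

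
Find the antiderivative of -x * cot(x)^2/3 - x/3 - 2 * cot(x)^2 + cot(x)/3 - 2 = (x/3 + 2)*cot(x) + C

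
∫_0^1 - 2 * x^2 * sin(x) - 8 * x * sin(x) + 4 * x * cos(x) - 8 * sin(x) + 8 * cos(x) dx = -8 + 18*cos(1)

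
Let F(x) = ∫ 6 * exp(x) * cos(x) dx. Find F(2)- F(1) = 3*sqrt(2)*E*(-sin(pi/4 + 1) + E*sin(pi/4 + 2))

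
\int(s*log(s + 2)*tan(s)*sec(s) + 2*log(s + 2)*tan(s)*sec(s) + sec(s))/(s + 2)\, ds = log(s + 2)*sec(s) + C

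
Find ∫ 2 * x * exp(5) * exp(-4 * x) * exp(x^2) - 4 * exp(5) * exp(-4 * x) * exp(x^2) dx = exp((x - 2)^2 + 1) + C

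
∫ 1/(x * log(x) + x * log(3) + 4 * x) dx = log(log(3*x) + 4) + C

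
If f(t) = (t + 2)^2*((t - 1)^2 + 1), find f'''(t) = 24*t + 12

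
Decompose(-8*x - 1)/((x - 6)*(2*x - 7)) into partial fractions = 58/(5*(2*x - 7)) - 49/(5*(x - 6))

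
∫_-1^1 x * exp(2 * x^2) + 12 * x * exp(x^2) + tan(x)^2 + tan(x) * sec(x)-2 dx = -6 + 2*tan(1)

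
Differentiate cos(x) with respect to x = -sin(x)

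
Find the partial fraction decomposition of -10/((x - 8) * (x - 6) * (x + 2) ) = -1/(8*(x + 2)) + 5/(8*(x - 6)) - 1/(2*(x - 8))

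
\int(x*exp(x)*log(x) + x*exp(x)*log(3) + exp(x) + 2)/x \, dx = (exp(x) + 2)*log(3*x) + C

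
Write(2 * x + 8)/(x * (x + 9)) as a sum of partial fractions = 10/(9*(x + 9)) + 8/(9*x)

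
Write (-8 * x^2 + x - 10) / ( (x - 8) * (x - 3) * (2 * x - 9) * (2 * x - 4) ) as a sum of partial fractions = 134/(21*(2*x - 9)) + 2/(3*(x - 2)) - 79/(30*(x - 3)) - 257/(210*(x - 8))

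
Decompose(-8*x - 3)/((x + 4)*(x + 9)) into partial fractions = -69/(5*(x + 9)) + 29/(5*(x + 4))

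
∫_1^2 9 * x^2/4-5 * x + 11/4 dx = 1/2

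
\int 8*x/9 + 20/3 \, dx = 4*x^2/9 + 20*x/3 + C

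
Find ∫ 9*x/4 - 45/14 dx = 9*x^2/8 - 45*x/14 + C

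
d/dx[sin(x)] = cos(x)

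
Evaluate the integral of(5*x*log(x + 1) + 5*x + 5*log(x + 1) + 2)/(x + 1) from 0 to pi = (2 + 5*pi)*log(1 + pi)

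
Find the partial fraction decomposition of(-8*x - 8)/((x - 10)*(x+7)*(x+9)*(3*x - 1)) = 36/(2233*(3*x - 1)) - 8/(133*(x + 9)) + 12/(187*(x + 7)) - 88/(9367*(x - 10))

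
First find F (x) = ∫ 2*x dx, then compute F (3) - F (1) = 8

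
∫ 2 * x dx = x^2 + C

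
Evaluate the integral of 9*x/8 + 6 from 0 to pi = -9 + 3*pi/2 + (3*pi/4 + 3)^2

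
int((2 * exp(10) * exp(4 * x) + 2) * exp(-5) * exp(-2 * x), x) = 2*sinh(2*x + 5) + C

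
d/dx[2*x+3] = 2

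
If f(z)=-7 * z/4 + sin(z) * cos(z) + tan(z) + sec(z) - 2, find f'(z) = -sin(z)^2 + cos(z)^2 + tan(z)^2 + tan(z)*sec(z) - 3/4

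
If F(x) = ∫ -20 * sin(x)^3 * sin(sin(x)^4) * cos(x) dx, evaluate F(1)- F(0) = -5 + 5*cos(sin(1)^4)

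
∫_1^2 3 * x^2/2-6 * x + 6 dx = 1/2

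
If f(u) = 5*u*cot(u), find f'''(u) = -30*u*cot(u)^4 - 40*u*cot(u)^2 - 10*u + 30*cot(u)^3 + 30*cot(u)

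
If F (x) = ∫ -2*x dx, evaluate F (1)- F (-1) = 0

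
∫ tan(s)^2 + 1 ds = tan(s) + C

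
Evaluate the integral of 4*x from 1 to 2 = 6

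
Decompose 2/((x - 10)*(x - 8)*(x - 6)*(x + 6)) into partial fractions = -1/(1344*(x + 6)) + 1/(48*(x - 6)) - 1/(28*(x - 8)) + 1/(64*(x - 10))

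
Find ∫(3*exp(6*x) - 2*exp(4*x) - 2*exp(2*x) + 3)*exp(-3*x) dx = 8*sinh(x)^3 + 2*sinh(x) + C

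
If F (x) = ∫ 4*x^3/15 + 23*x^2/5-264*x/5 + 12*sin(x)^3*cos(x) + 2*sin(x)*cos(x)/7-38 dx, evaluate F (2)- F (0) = -2524/15 + sin(2)^2/7 + 3*sin(2)^4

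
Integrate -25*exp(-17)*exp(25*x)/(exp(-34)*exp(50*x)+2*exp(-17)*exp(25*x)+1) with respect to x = 1/(exp(25*x - 17) + 1) + C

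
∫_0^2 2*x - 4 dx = -4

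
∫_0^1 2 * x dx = 1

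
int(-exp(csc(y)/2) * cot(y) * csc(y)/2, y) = exp(csc(y)/2) + C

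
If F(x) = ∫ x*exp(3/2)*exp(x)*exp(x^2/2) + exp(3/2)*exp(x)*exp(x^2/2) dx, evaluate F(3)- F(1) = -exp(3) + exp(9)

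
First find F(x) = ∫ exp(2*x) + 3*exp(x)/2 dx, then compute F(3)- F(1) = -3*E/2 - exp(2)/2 + 3*exp(3)/2 + exp(6)/2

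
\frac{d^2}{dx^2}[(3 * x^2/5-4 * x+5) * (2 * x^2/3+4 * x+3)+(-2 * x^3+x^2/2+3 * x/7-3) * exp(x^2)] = -8*x^5*exp(x^2) + 2*x^4*exp(x^2) - 184*x^3*exp(x^2)/7 - 7*x^2*exp(x^2) + 24*x^2/5 - 66*x*exp(x^2)/7 - 8*x/5 - 5*exp(x^2) - 326/15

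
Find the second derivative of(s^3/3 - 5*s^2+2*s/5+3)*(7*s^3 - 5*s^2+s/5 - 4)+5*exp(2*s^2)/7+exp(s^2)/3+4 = 70*s^4 - 2200*s^3/3 + 80*s^2*exp(2*s^2)/7 + 4*s^2*exp(s^2)/3 + 1672*s^2/5 + 100*s + 20*exp(2*s^2)/7 + 2*exp(s^2)/3 + 254/25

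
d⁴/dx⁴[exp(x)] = exp(x)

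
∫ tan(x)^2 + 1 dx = tan(x) + C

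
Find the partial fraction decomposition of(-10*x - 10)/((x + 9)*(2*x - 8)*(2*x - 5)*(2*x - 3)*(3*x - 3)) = -10/(63*(2*x - 3)) + 70/(621*(2*x - 5)) + 4/(18837*(x + 9)) + 1/(27*(x - 1)) - 5/(351*(x - 4))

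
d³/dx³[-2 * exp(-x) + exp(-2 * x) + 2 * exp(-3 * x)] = (2*exp(2*x) - 8*exp(x) - 54)*exp(-3*x)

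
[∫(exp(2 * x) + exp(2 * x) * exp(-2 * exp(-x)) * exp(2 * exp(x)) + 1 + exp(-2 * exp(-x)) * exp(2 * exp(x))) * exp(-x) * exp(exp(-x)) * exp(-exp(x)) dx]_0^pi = -exp(-exp(pi) + exp(-pi)) + exp(-exp(-pi) + exp(pi))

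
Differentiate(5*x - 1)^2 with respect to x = 50*x - 10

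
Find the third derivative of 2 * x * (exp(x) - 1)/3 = 2*x*exp(x)/3 + 2*exp(x)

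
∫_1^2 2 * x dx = 3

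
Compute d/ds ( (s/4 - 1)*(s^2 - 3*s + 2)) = 3*s^2/4 - 7*s/2 + 7/2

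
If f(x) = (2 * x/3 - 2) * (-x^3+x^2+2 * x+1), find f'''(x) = 16 - 16*x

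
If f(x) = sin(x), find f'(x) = cos(x)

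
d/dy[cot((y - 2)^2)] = 2*(2 - y)/sin(y^2 - 4*y + 4)^2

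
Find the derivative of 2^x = 2^x*log(2)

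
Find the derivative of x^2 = 2*x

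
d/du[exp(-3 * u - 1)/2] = -3*exp(-3*u - 1)/2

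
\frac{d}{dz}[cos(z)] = -sin(z)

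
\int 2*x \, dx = x^2 + C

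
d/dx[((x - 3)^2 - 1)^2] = 4*x^3 - 36*x^2 + 104*x - 96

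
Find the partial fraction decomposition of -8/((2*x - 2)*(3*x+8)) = 12/(11*(3*x + 8)) - 4/(11*(x - 1))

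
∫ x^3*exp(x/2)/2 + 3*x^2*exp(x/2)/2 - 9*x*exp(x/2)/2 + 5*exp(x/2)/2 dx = (x - 1)^3*exp(x/2) + C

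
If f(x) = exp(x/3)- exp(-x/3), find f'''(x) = (exp(2*x/3) + 1)*exp(-x/3)/27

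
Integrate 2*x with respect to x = x^2 + C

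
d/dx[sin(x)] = cos(x)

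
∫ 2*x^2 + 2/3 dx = 2*x^3/3 + 2*x/3 + C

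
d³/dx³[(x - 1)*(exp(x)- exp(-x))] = (x*exp(2*x) + x + 2*exp(2*x) - 4)*exp(-x)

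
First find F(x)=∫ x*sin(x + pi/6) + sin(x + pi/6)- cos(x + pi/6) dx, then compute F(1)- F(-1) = -2*cos(pi/6 + 1)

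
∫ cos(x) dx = sin(x) + C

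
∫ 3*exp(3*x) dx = exp(3*x) + C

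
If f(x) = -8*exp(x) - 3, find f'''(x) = -8*exp(x)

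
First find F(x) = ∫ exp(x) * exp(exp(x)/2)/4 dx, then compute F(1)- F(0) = -exp(1/2)/2 + exp(E/2)/2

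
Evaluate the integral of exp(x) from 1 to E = -E + exp(E)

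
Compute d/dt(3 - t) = -1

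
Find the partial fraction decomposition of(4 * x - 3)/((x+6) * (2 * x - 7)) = 22/(19*(2*x - 7)) + 27/(19*(x + 6))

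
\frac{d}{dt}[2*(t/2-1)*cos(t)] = -t*sin(t) + 2*sin(t) + cos(t)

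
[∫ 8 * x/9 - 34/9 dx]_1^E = -98/3 + 38*E/9 + 4*(-3 + E/3)^2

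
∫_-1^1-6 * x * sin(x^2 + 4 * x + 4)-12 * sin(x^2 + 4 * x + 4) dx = 3*cos(9) - 3*cos(1)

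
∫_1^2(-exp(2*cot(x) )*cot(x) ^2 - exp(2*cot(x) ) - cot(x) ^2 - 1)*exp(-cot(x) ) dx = -exp(cot(1)) - exp(-cot(2)) + exp(-cot(1)) + exp(cot(2))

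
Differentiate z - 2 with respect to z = 1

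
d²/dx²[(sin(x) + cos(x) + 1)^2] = -4*sin(2*x) - 2*sqrt(2)*sin(x + pi/4)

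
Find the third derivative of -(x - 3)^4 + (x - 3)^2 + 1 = 72 - 24*x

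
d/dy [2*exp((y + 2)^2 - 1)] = 4*y*exp(y^2 + 4*y + 3) + 8*exp(y^2 + 4*y + 3)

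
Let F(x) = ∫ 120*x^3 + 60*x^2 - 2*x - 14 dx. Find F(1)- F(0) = 35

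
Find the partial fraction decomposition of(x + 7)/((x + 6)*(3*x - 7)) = 28/(25*(3*x - 7)) - 1/(25*(x + 6))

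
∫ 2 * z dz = z^2 + C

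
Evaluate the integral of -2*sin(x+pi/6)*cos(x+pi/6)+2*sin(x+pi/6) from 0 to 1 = -3/4 - 2*cos(pi/6 + 1) + cos(pi/6 + 1)^2 + sqrt(3)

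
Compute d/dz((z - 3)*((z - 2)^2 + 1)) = 3*z^2 - 14*z + 17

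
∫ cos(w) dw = sin(w) + C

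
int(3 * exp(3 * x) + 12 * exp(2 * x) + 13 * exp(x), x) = (exp(x) + 2)^3 + exp(x) + C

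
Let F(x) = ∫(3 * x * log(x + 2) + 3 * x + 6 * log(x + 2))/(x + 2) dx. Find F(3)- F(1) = -3*log(3) + 9*log(5)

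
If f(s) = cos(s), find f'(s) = -sin(s)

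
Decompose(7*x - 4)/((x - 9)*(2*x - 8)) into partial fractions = -12/(5*(x - 4)) + 59/(10*(x - 9))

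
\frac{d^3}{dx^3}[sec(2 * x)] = 48*tan(2*x)^3*sec(2*x) + 40*tan(2*x)*sec(2*x)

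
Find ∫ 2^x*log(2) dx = 2^x + C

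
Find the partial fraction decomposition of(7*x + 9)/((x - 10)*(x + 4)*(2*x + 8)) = -79/(392*(x + 4)) + 19/(28*(x + 4)^2) + 79/(392*(x - 10))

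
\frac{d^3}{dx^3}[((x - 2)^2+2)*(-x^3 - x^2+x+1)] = -60*x^2 + 72*x - 6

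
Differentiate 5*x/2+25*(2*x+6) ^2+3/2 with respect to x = 200*x + 1205/2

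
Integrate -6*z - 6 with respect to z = -3*z^2 - 6*z + C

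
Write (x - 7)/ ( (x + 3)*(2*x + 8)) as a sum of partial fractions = 11/(2*(x + 4)) - 5/(x + 3)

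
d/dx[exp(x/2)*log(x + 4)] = (x*exp(x/2)*log(x + 4) + 4*exp(x/2)*log(x + 4) + 2*exp(x/2))/(2*x + 8)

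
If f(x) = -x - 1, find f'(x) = -1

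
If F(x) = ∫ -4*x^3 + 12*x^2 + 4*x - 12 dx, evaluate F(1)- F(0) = -7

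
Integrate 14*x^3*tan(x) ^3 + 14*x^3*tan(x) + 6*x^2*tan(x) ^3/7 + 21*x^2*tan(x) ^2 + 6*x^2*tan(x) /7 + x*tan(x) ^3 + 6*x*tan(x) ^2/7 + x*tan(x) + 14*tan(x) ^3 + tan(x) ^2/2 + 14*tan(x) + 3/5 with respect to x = 3*x/5 + (7*x^3 + 3*x^2/7 + x/2 + 7)*tan(x)^2 + C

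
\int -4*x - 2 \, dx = -2*x^2 - 2*x + C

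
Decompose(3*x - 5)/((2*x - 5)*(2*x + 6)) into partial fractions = 5/(22*(2*x - 5)) + 7/(11*(x + 3))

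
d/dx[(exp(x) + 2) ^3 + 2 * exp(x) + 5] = 3*exp(3*x) + 12*exp(2*x) + 14*exp(x)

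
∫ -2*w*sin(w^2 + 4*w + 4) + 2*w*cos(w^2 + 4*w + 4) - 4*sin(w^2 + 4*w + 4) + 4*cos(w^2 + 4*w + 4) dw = sin((w + 2)^2) + cos((w + 2)^2) + C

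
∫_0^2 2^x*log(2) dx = 3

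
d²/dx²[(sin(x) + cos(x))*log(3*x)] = sqrt(2)*(-x^2*log(x)*sin(x + pi/4) - x^2*log(3)*sin(x + pi/4) + 2*x*cos(x + pi/4) - sin(x + pi/4))/x^2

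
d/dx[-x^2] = -2*x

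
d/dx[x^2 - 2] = 2*x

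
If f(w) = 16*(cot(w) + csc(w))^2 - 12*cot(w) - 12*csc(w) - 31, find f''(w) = 4*(3 - 8*cos(w)/sin(w) - 32/sin(w) - 6*cos(w)/sin(w)^2 - 6/sin(w)^2 + 48*cos(w)/sin(w)^3 + 48/sin(w)^3)/sin(w)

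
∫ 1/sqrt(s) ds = 2*sqrt(s) + C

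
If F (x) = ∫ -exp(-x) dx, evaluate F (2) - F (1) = -exp(-1) + exp(-2)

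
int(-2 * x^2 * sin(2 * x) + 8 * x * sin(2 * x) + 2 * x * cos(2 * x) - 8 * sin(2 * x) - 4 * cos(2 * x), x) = (x - 2)^2*cos(2*x) + C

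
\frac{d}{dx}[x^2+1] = 2*x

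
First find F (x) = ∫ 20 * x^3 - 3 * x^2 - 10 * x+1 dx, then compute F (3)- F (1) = 336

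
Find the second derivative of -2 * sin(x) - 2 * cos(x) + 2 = 2*sin(x) + 2*cos(x)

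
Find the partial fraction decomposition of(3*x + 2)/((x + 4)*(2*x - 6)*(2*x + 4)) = -5/(28*(x + 4)) + 1/(10*(x + 2)) + 11/(140*(x - 3))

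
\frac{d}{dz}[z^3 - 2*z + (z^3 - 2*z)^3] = 9*z^8 - 42*z^6 + 60*z^4 - 21*z^2 - 2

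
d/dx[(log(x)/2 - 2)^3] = (3*log(x)^2 - 24*log(x) + 48)/(8*x)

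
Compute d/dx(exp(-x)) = -exp(-x)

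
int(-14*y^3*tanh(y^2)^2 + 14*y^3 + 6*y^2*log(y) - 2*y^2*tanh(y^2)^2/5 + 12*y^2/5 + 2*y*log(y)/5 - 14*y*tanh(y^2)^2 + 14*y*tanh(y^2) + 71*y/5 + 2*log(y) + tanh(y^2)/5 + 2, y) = y*(10*y^2 + y + 10)*log(y)/5 + (35*y^2 + y + 35)*tanh(y^2)/5 + C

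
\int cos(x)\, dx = sin(x) + C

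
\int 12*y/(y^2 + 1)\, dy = 6*log(y^2 + 1) + C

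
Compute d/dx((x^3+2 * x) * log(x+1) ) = (3*x^3*log(x + 1) + x^3 + 3*x^2*log(x + 1) + 2*x*log(x + 1) + 2*x + 2*log(x + 1))/(x + 1)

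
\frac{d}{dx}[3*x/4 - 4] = 3/4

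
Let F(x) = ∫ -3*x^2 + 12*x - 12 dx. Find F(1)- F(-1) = -26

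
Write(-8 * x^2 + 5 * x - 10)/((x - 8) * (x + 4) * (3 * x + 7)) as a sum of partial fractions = 587/(155*(3*x + 7)) - 79/(30*(x + 4)) - 241/(186*(x - 8))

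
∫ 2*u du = u^2 + C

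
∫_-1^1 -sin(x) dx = 0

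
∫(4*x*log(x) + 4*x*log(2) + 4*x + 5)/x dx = (4*x + 5)*log(2*x) + C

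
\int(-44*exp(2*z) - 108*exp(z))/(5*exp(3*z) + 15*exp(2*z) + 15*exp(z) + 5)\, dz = 4*(-32*exp(2*z) - 53*exp(z) - 13)/(5*(exp(2*z) + 2*exp(z) + 1)) + C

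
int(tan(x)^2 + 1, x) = tan(x) + C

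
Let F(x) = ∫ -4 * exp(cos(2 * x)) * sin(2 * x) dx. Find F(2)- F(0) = -2*E + 2*exp(cos(4))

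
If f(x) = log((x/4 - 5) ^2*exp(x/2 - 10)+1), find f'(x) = (x^2*exp(x/2 - 10) - 36*x*exp(x/2 - 10) + 320*exp(x/2 - 10))/(2*x^2*exp(-10)*exp(x/2) - 80*x*exp(-10)*exp(x/2) + 800*exp(-10)*exp(x/2) + 32)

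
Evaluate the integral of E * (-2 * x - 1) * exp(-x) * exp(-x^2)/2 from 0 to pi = -E/2 + exp(-pi^2 - pi + 1)/2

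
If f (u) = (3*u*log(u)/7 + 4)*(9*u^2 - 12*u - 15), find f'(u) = 81*u^2*log(u)/7 + 27*u^2/7 - 72*u*log(u)/7 + 468*u/7 - 45*log(u)/7 - 381/7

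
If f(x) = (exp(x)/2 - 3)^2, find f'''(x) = 2*exp(2*x) - 3*exp(x)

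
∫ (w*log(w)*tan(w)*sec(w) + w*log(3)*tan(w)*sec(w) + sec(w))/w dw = log(3*w)*sec(w) + C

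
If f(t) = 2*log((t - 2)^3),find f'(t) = 6/(t - 2)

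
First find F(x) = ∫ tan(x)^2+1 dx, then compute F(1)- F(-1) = 2*tan(1)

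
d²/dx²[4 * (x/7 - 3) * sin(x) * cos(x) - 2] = -8*x*sin(2*x)/7 + 24*sin(2*x) + 8*cos(2*x)/7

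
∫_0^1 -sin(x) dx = -1 + cos(1)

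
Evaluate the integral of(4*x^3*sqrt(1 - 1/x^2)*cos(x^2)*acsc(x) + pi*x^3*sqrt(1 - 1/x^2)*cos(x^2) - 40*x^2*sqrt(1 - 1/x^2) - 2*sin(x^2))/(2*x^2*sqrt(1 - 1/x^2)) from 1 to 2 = -20 - 3*pi*sin(1)/4 + 5*pi*sin(4)/12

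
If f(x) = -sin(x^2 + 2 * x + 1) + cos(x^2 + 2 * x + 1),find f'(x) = -2*x*sin(x^2 + 2*x + 1) - 2*x*cos(x^2 + 2*x + 1) - 2*sin(x^2 + 2*x + 1) - 2*cos(x^2 + 2*x + 1)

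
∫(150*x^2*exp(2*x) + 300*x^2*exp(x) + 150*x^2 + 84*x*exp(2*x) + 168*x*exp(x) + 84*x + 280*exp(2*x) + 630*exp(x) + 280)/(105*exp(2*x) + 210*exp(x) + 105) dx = ((exp(x) + 1)*(50*x^3 + 42*x^2 + 280*x + 175) + 70*exp(x))/(105*(exp(x) + 1)) + C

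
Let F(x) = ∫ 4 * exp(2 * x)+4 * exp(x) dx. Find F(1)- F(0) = -6 + 2*E*(2 + E)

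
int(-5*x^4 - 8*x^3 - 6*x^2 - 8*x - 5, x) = -x^5 - 2*x^4 - 2*x^3 - 4*x^2 - 5*x + C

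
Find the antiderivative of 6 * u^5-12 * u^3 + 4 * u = u^6 - 3*u^4 + 2*u^2 + C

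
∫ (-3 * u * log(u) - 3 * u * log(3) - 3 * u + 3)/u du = -3*(u - 1)*log(3*u) + C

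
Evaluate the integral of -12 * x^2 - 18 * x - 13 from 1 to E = (5 + 4*E)*(-exp(2) - E - 2) + 36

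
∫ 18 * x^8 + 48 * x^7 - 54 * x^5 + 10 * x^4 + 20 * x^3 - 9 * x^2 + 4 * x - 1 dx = 2*x^9 + 6*x^8 - 9*x^6 + 2*x^5 + 5*x^4 - 3*x^3 + 2*x^2 - x + C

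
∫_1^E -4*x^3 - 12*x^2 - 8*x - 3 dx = (E + 3)*(-exp(3) - exp(2) - E) + 12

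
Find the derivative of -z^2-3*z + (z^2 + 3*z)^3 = 6*z^5 + 45*z^4 + 108*z^3 + 81*z^2 - 2*z - 3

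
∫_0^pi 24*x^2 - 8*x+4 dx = -4*pi^2 + 4*pi + 8*pi^3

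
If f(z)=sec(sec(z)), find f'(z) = tan(z)*tan(sec(z))*sec(z)*sec(sec(z))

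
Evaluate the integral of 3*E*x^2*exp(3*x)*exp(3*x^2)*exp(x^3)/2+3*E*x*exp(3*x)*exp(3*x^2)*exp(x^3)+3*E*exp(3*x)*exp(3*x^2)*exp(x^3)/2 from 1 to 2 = -exp(8)/2 + exp(27)/2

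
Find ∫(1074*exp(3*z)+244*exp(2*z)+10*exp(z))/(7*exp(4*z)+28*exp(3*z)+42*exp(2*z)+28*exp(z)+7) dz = (367*exp(3*z) + 27*exp(2*z) - 95*exp(z) - 35)/(7*(exp(3*z) + 3*exp(2*z) + 3*exp(z) + 1)) + C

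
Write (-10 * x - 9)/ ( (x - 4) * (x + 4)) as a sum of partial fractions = -31/(8*(x + 4)) - 49/(8*(x - 4))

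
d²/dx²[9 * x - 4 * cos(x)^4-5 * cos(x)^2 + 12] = 64*sin(x)^4 - 100*sin(x)^2 + 26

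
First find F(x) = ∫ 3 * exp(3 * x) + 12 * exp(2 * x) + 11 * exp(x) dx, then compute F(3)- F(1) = -(2 + E)^3 - exp(3) + E + (2 + exp(3))^3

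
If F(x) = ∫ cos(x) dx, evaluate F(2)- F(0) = sin(2)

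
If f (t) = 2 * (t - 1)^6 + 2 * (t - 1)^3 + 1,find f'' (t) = 60*t^4 - 240*t^3 + 360*t^2 - 228*t + 48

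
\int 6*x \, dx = 3*x^2 + C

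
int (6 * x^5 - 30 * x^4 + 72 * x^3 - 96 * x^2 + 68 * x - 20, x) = x^6 - 6*x^5 + 18*x^4 - 32*x^3 + 34*x^2 - 20*x + C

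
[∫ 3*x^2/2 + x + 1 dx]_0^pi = pi + pi^2/2 + pi^3/2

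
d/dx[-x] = -1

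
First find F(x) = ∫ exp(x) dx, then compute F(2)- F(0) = -1 + exp(2)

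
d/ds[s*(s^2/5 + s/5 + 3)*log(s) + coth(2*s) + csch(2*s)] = 3*s^2*log(s)/5 + s^2/5 + 2*s*log(s)/5 + s/5 + 3*log(s) + 3 - 1/sinh(s)^2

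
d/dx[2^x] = 2^x*log(2)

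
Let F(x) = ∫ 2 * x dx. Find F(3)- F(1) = 8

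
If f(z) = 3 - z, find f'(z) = -1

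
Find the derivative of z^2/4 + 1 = z/2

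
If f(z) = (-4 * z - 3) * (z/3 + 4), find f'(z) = -8*z/3 - 17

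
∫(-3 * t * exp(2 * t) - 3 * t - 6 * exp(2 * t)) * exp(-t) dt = -6*(t + 1)*sinh(t) + C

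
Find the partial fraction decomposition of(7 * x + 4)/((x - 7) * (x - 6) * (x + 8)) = -26/(105*(x + 8)) - 23/(7*(x - 6)) + 53/(15*(x - 7))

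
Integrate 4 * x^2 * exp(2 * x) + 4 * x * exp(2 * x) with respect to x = 2*x^2*exp(2*x) + C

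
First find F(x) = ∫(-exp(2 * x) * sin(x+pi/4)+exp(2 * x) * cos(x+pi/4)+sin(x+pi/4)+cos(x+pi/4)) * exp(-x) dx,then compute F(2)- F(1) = (-exp(-2) + exp(2))*cos(pi/4 + 2) - (E - exp(-1))*cos(pi/4 + 1)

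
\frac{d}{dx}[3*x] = 3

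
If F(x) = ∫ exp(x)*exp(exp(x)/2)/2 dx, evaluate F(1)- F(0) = -exp(1/2) + exp(E/2)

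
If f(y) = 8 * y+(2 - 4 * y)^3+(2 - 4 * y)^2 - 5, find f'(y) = -192*y^2 + 224*y - 56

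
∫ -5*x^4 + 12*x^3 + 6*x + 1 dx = -x^5 + 3*x^4 + 3*x^2 + x + C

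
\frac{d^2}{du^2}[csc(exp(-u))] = (-exp(u)*cos(exp(-u))/sin(exp(-u)) - 1 + 2/sin(exp(-u))^2)*exp(-2*u)/sin(exp(-u))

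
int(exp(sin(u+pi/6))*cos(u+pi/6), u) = exp(sin(u + pi/6)) + C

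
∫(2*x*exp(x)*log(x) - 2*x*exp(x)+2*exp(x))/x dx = 2*(log(x) - 1)*exp(x) + C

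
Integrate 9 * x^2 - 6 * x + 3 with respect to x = 3*x^3 - 3*x^2 + 3*x + C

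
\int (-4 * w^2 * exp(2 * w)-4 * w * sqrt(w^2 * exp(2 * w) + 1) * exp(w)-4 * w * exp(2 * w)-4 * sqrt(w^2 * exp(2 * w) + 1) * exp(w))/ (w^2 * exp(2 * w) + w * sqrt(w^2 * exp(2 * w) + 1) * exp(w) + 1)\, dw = -4*log(w*exp(w) + sqrt(w^2*exp(2*w) + 1)) + C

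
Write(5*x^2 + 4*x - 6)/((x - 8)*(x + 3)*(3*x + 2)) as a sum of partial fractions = 29/(91*(3*x + 2)) + 27/(77*(x + 3)) + 173/(143*(x - 8))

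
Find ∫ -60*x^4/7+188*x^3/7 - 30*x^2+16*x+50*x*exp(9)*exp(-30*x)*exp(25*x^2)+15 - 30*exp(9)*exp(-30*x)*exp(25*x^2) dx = -x*(4*x + 3)*(3*x^3 - 14*x^2 + 28*x - 35)/7 + exp((5*x - 3)^2) + C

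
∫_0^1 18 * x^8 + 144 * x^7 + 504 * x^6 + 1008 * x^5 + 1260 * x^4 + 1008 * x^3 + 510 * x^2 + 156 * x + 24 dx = 1036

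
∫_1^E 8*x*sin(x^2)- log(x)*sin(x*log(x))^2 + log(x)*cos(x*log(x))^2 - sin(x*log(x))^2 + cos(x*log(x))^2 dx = -4*cos(exp(2)) + sin(2*E)/2 + 4*cos(1)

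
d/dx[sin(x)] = cos(x)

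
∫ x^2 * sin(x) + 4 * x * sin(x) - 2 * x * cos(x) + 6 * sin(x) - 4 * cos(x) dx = (-(x + 2)^2 - 2)*cos(x) + C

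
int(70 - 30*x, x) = -15*x^2 + 70*x + C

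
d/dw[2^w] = 2^w*log(2)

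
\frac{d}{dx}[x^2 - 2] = 2*x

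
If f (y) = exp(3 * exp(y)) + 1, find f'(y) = 3*exp(y + 3*exp(y))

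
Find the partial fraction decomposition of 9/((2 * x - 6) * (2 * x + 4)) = -9/(20*(x + 2)) + 9/(20*(x - 3))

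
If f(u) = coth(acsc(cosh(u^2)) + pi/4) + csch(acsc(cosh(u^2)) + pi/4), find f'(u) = 2*u*(cosh(acsc(cosh(u^2)) + pi/4) + 1)*sinh(u^2)/(sqrt(tanh(u^2)^2)*sinh(acsc(cosh(u^2)) + pi/4)^2*cosh(u^2)^2)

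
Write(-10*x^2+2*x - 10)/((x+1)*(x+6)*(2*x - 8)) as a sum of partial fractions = -191/(50*(x + 6)) + 11/(25*(x + 1)) - 81/(50*(x - 4))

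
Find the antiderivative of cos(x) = sin(x) + C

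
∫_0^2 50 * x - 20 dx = 60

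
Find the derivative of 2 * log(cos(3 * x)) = -6*tan(3*x)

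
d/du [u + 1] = 1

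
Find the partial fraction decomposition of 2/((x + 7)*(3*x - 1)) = 3/(11*(3*x - 1)) - 1/(11*(x + 7))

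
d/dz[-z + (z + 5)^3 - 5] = 3*z^2 + 30*z + 74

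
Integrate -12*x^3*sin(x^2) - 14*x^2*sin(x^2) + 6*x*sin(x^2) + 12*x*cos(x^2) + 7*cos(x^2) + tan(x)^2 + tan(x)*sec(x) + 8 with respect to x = 7*x + (6*x^2 + 7*x - 3)*cos(x^2) + tan(x) + sec(x) + C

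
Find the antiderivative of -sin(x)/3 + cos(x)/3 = sqrt(2)*sin(x + pi/4)/3 + C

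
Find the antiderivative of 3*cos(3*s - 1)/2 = sin(3*s - 1)/2 + C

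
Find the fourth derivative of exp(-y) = exp(-y)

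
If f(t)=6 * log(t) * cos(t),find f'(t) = 6*(-t*log(t)*sin(t) + cos(t))/t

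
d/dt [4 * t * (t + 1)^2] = 12*t^2 + 16*t + 4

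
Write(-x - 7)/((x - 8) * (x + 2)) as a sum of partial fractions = 1/(2*(x + 2)) - 3/(2*(x - 8))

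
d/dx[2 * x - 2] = 2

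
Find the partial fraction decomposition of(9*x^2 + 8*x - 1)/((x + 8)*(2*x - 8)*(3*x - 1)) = -12/(275*(3*x - 1)) + 511/(600*(x + 8)) + 175/(264*(x - 4))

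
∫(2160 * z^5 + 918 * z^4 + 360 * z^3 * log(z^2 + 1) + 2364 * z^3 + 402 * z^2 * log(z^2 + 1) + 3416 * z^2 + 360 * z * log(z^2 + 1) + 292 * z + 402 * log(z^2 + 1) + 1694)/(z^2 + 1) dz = -(18*z - 5*(6*z + 7)^2 + 21)*(3*z^2 - 5*z + log(z^2 + 1) + 7) + C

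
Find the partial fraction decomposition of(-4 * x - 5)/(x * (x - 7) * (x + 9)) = 31/(144*(x + 9)) - 33/(112*(x - 7)) + 5/(63*x)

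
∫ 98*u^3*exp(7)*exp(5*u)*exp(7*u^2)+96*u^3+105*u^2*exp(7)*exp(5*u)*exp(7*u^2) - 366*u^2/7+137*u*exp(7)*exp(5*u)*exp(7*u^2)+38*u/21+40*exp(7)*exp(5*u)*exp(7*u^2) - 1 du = u*(4*u - 3)*(126*u^2 + 3*u + 7)/21 + (7*u^2 + 5*u + 7)*exp(7*u^2 + 5*u + 7) + C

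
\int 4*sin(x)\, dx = -4*cos(x) + C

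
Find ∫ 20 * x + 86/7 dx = 10*x^2 + 86*x/7 + C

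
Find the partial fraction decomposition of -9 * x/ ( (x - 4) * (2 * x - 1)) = 9/(7*(2*x - 1)) - 36/(7*(x - 4))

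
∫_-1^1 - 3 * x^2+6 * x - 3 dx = -8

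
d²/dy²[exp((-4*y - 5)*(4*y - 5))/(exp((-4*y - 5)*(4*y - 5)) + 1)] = (-1024*y^2*exp(16*y^2 - 25) + 1024*y^2*exp(32*y^2 - 50) - 32*exp(16*y^2 - 25) - 32*exp(32*y^2 - 50))/(exp(-75)*exp(48*y^2) + 3*exp(-50)*exp(32*y^2) + 3*exp(-25)*exp(16*y^2) + 1)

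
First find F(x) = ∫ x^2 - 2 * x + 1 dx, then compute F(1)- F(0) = 1/3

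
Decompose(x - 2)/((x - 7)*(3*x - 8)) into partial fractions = -2/(13*(3*x - 8)) + 5/(13*(x - 7))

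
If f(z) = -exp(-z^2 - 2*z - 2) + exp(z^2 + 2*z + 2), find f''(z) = (4*z^2*exp(2*z^2 + 4*z + 4) - 4*z^2 + 8*z*exp(2*z^2 + 4*z + 4) - 8*z + 6*exp(2*z^2 + 4*z + 4) - 2)*exp(-z^2 - 2*z - 2)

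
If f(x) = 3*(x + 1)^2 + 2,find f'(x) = 6*x + 6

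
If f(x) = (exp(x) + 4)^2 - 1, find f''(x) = 4*exp(2*x) + 8*exp(x)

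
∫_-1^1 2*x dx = 0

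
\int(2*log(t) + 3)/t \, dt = (log(t) + 1)^2 + log(t) + C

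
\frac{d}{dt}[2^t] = 2^t*log(2)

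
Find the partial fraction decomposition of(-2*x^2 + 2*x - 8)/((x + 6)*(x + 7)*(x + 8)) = -76/(x + 8) + 120/(x + 7) - 46/(x + 6)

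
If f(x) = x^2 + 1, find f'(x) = 2*x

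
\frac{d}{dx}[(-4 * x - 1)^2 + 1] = 32*x + 8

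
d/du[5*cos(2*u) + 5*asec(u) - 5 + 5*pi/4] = (-10*u^2*sqrt(1 - 1/u^2)*sin(2*u) + 5)/(u^2*sqrt(1 - 1/u^2))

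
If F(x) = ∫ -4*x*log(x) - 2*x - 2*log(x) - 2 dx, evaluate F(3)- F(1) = -24*log(3)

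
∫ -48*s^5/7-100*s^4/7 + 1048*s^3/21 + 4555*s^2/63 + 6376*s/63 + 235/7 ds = -8*s^6/7 - 20*s^5/7 + 262*s^4/21 + 4555*s^3/189 + 3188*s^2/63 + 235*s/7 + C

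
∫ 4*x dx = 2*x^2 + C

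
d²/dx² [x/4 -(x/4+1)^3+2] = -3*x/32 - 3/8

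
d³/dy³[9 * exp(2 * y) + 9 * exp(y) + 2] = 72*exp(2*y) + 9*exp(y)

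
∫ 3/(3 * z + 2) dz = log(-3*z - 2) + C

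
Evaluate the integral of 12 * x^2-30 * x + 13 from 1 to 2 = -4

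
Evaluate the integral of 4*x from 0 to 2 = 8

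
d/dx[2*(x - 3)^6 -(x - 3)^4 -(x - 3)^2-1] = 12*x^5 - 180*x^4 + 1076*x^3 - 3204*x^2 + 4750*x - 2802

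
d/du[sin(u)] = cos(u)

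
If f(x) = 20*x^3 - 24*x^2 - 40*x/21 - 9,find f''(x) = 120*x - 48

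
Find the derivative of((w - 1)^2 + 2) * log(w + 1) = (2*w^2*log(w + 1) + w^2 - 2*w - 2*log(w + 1) + 3)/(w + 1)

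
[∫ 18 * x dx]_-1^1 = 0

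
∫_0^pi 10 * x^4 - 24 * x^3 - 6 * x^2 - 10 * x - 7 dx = (1 + 2*pi + 2*pi^3)*(-3*pi - 2 + pi^2) + 2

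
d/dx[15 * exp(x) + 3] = 15*exp(x)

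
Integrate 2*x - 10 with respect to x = x^2 - 10*x + C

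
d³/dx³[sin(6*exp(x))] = 6*(-36*exp(2*x)*cos(6*exp(x)) - 18*exp(x)*sin(6*exp(x)) + cos(6*exp(x)))*exp(x)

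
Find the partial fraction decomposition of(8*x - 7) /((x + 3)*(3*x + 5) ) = -61/(4*(3*x + 5)) + 31/(4*(x + 3))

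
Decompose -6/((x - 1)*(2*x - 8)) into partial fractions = 1/(x - 1) - 1/(x - 4)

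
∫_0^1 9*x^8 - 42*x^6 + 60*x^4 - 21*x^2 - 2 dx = -2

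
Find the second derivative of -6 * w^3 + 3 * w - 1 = -36*w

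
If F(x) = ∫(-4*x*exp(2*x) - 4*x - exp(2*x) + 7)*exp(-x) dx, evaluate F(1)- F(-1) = -6*exp(-1) + 6*E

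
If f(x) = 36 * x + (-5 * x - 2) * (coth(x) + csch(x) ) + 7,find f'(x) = (5*x*cosh(x) + 5*x - 5*sinh(x) - 5*sinh(2*x)/2 + 2*cosh(x) + 18*cosh(2*x) - 16)/sinh(x)^2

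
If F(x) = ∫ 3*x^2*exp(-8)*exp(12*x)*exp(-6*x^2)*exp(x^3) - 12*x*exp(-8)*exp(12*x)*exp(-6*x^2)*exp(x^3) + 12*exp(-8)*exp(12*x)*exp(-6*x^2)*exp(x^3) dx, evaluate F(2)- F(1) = 1 - exp(-1)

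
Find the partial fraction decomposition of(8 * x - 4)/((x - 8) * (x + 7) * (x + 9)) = -38/(17*(x + 9)) + 2/(x + 7) + 4/(17*(x - 8))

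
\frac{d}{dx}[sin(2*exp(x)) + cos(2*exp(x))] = 2*sqrt(2)*exp(x)*cos(2*exp(x) + pi/4)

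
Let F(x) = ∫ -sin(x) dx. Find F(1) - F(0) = -1 + cos(1)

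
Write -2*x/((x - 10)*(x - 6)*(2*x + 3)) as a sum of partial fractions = 4/(115*(2*x + 3)) + 1/(5*(x - 6)) - 5/(23*(x - 10))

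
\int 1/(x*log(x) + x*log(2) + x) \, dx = log(log(2*x) + 1) + C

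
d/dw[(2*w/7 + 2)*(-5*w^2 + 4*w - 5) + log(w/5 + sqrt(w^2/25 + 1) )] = (-30*w^4 - 30*w^3*sqrt(w^2 + 25) - 124*w^3 - 124*w^2*sqrt(w^2 + 25) - 704*w^2 + 46*w*sqrt(w^2 + 25) - 3093*w + 7*sqrt(w^2 + 25) + 1150)/(7*w^2 + 7*w*sqrt(w^2 + 25) + 175)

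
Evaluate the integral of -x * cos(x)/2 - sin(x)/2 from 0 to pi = 0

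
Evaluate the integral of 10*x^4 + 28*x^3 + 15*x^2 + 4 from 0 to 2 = 224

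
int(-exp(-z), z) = exp(-z) + C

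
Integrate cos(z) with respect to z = sin(z) + C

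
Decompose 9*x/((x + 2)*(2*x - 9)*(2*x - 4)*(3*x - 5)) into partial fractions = 405/(374*(3*x - 5)) + 162/(1105*(2*x - 9)) + 9/(572*(x + 2)) - 9/(20*(x - 2))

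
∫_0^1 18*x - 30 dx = -21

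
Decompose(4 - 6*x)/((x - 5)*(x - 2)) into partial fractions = 8/(3*(x - 2)) - 26/(3*(x - 5))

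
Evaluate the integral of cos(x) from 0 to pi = 0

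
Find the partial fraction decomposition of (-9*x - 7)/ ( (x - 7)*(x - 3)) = 17/(2*(x - 3)) - 35/(2*(x - 7))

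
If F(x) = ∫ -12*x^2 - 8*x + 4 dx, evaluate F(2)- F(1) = -36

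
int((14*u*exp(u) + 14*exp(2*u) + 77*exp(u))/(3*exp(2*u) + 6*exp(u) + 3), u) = (14*u*exp(u) + 75*exp(u) + 12)/(3*(exp(u) + 1)) + C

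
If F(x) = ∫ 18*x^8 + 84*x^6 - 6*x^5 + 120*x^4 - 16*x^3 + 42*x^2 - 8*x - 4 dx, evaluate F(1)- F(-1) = 96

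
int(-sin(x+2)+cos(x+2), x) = sqrt(2)*sin(x + pi/4 + 2) + C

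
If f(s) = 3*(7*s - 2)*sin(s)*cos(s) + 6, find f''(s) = -42*s*sin(2*s) + 12*sin(2*s) + 42*cos(2*s)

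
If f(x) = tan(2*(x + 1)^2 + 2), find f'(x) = 4*x*tan(2*x^2 + 4*x + 4)^2 + 4*x + 4*tan(2*x^2 + 4*x + 4)^2 + 4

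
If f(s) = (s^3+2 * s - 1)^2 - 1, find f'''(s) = 120*s^3 + 96*s - 12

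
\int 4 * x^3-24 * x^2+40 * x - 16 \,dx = x^4 - 8*x^3 + 20*x^2 - 16*x + C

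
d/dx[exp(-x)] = -exp(-x)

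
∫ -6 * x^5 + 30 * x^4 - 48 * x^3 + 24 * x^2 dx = -x^6 + 6*x^5 - 12*x^4 + 8*x^3 + C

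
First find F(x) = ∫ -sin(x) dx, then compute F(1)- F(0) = -1 + cos(1)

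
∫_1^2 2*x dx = 3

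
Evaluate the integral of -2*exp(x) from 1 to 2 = -2*exp(2) + 2*E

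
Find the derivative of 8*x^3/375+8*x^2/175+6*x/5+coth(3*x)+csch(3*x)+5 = 8*x^2/125 + 16*x/175 + 6/5 - 3*cosh(3*x)/sinh(3*x)^2 - 3/sinh(3*x)^2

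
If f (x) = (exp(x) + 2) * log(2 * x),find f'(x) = (x*exp(x)*log(x) + x*exp(x)*log(2) + exp(x) + 2)/x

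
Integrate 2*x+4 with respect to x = x^2 + 4*x + C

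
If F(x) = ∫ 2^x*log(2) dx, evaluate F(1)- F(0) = 1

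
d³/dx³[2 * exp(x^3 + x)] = 54*x^6*exp(x^3 + x) + 54*x^4*exp(x^3 + x) + 108*x^3*exp(x^3 + x) + 18*x^2*exp(x^3 + x) + 36*x*exp(x^3 + x) + 14*exp(x^3 + x)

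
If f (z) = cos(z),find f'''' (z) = cos(z)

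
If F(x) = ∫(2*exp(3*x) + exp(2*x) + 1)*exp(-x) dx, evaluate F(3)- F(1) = -(1 + E)*(E - exp(-1)) + (1 + exp(3))*(-exp(-3) + exp(3))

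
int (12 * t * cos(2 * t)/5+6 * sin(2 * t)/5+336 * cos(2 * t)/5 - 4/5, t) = 2*(t + 28)*(3*sin(2*t) - 2)/5 + C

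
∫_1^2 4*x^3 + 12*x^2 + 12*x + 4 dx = 65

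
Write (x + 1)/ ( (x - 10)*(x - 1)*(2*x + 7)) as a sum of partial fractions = -10/(243*(2*x + 7)) - 2/(81*(x - 1)) + 11/(243*(x - 10))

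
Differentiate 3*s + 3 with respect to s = 3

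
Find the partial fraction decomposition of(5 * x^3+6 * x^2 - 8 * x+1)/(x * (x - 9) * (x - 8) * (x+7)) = 341/(420*(x + 7)) - 2881/(120*(x - 8)) + 1015/(36*(x - 9)) + 1/(504*x)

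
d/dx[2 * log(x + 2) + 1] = 2/(x + 2)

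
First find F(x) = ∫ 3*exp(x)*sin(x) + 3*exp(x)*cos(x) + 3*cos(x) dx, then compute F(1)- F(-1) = 3*(1 + E)^2*exp(-1)*sin(1)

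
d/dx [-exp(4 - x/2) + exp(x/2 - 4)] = (exp(x - 8) + 1)*exp(4 - x/2)/2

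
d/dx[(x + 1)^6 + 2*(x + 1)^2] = 6*x^5 + 30*x^4 + 60*x^3 + 60*x^2 + 34*x + 10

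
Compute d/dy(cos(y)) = -sin(y)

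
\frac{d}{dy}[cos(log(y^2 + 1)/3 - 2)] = -2*y*sin(log(y^2 + 1)/3 - 2)/(3*y^2 + 3)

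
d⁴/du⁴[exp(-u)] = exp(-u)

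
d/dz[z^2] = 2*z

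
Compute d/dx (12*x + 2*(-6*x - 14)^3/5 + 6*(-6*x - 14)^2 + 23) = -1296*x^2/5 - 3888*x/5 - 1956/5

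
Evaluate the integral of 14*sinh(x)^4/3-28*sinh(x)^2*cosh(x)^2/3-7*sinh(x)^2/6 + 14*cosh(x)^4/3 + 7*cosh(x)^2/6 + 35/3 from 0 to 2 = 35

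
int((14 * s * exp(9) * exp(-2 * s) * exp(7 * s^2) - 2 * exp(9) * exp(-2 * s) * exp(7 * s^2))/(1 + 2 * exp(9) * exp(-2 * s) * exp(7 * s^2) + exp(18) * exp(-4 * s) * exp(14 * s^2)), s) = exp(7*s^2 - 2*s + 9)/(exp(7*s^2 - 2*s + 9) + 1) + C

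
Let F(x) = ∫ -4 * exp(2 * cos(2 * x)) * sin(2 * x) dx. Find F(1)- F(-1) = 0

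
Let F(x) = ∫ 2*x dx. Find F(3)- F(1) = 8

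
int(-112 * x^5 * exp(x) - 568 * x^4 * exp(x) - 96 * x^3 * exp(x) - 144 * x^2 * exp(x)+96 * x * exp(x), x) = 8*x^2*(-14*x^3 - x^2 - 8*x + 6)*exp(x) + C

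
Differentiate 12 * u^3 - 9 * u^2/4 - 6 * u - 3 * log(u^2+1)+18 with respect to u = (72*u^4 - 9*u^3 + 60*u^2 - 21*u - 12)/(2*u^2 + 2)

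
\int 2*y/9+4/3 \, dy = y^2/9 + 4*y/3 + C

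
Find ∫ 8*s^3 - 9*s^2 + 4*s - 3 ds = 2*s^4 - 3*s^3 + 2*s^2 - 3*s + C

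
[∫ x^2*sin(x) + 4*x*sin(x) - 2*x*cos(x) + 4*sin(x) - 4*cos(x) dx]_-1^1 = -8*cos(1)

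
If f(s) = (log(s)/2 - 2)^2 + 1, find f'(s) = (log(s) - 4)/(2*s)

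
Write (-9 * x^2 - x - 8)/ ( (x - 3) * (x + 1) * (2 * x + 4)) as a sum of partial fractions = -21/(5*(x + 2)) + 2/(x + 1) - 23/(10*(x - 3))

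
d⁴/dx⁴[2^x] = 2^x*log(2)^4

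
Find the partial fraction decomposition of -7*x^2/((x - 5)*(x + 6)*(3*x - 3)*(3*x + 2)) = -7/(340*(3*x + 2)) + 3/(44*(x + 6)) + 1/(60*(x - 1)) - 175/(2244*(x - 5))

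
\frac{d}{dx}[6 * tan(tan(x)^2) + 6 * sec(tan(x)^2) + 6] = 12*(1 - sin(1 - 1/cos(x)^2))*sin(x)/(cos(x)^3*cos(1 - 1/cos(x)^2)^2)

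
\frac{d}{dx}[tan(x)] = cos(x)^(-2)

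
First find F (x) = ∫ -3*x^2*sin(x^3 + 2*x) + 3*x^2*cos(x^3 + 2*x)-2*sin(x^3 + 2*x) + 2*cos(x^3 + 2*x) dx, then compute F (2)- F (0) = -1 + sin(12) + cos(12)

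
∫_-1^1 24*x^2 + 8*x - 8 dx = 0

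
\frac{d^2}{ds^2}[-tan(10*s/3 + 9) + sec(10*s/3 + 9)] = -200*tan(10*s/3 + 9)^3/9 + 200*tan(10*s/3 + 9)^2*sec(10*s/3 + 9)/9 - 200*tan(10*s/3 + 9)/9 + 100*sec(10*s/3 + 9)/9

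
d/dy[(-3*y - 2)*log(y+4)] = (-3*y*log(y + 4) - 3*y - 12*log(y + 4) - 2)/(y + 4)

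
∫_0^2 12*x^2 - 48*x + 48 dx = 32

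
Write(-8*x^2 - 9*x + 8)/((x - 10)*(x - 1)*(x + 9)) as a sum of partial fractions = -559/(190*(x + 9)) + 1/(10*(x - 1)) - 98/(19*(x - 10))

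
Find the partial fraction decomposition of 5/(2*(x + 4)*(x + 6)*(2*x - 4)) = 5/(64*(x + 6)) - 5/(48*(x + 4)) + 5/(192*(x - 2))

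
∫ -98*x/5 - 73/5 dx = -49*x^2/5 - 73*x/5 + C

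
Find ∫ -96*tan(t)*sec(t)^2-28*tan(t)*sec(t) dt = -(28 + 48/cos(t))/cos(t) + C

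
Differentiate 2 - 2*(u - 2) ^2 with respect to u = 8 - 4*u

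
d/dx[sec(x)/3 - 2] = tan(x)*sec(x)/3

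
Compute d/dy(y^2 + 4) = 2*y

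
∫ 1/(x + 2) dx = log(x/2 + 1) + C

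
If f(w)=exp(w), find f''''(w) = exp(w)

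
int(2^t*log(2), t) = 2^t + C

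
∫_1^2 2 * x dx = 3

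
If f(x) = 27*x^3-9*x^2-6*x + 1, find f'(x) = 81*x^2 - 18*x - 6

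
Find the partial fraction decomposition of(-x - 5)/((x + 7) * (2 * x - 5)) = -15/(19*(2*x - 5)) - 2/(19*(x + 7))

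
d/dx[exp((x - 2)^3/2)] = 3*x^2*exp(x^3/2 - 3*x^2 + 6*x - 4)/2 - 6*x*exp(x^3/2 - 3*x^2 + 6*x - 4) + 6*exp(x^3/2 - 3*x^2 + 6*x - 4)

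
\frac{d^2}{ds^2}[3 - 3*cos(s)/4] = 3*cos(s)/4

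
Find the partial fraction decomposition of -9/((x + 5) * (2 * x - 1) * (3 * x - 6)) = 4/(11*(2*x - 1)) - 3/(77*(x + 5)) - 1/(7*(x - 2))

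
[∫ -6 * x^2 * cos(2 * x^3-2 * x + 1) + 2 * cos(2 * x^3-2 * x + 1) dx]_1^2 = -sin(13) + sin(1)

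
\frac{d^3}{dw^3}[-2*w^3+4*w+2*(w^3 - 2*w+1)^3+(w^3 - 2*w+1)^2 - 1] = 1008*w^6 - 2520*w^4 + 840*w^3 + 1440*w^2 - 672*w - 60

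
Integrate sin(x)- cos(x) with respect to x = -sqrt(2)*sin(x + pi/4) + C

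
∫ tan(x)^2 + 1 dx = tan(x) + C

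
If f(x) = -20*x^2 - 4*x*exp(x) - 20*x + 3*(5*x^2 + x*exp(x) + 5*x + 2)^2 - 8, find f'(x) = 30*x^3*exp(x) + 300*x^3 + 6*x^2*exp(2*x) + 120*x^2*exp(x) + 450*x^2 + 6*x*exp(2*x) + 68*x*exp(x) + 230*x + 8*exp(x) + 40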